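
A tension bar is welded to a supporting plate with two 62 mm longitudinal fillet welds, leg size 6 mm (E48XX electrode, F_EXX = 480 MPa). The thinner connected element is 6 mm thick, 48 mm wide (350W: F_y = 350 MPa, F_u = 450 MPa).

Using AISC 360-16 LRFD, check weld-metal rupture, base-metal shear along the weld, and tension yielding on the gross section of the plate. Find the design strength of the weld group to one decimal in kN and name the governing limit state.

90.7 kN (gross-section yield governs)

Weld metal: throat = 0.707×6 = 4.242 mm, L = 2×62 = 124 mm. φR_n = 0.75 × 0.6 × 480 × 4.242 × 124 = 113.6 kN.
Base metal shear (6 mm plate): yield φR_n = 1.0×0.6×350×6×124 = 156.2 kN; rupture φR_n = 0.75×0.6×450×6×124 = 150.7 kN; take 150.7 kN (rupture).
Tension yield (gross): A_g = 48×6 = 288 mm². φR_n = 0.90 × 350 × 288 = 90.7 kN.
Governing: min(113.6, 150.7, 90.7) = 90.7 kN → gross-section yield.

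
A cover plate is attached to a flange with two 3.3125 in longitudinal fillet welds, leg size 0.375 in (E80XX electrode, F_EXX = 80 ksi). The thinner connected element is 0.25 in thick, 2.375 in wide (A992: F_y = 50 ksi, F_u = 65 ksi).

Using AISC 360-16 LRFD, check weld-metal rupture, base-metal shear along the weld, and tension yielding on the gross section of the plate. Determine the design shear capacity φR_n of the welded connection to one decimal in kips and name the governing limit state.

26.7 kips (gross-section yield governs)

Weld metal: throat = 0.707×0.375 = 0.26513 in, L = 2×3.3125 = 6.625 in. φR_n = 0.75 × 0.6 × 80 × 0.26513 × 6.625 = 63.2 kips.
Base metal shear (0.25 in plate): yield φR_n = 1.0×0.6×50×0.25×6.625 = 49.7 kips; rupture φR_n = 0.75×0.6×65×0.25×6.625 = 48.4 kips; take 48.4 kips (rupture).
Tension yield (gross): A_g = 2.375×0.25 = 0.59375 in². φR_n = 0.90 × 50 × 0.59375 = 26.7 kips.
Governing: min(63.2, 48.4, 26.7) = 26.7 kips → gross-section yield.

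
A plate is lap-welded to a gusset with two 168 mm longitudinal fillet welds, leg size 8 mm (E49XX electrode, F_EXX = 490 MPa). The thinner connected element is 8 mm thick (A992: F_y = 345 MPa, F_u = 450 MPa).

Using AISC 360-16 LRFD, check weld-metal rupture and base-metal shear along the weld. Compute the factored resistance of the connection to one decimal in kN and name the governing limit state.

419.0 kN (weld metal governs)

Weld metal: throat = 0.707×8 = 5.656 mm, L = 2×168 = 336 mm. φR_n = 0.75 × 0.6 × 490 × 5.656 × 336 = 419.0 kN.
Base metal shear (8 mm plate): yield φR_n = 1.0×0.6×345×8×336 = 556.4 kN; rupture φR_n = 0.75×0.6×450×8×336 = 544.3 kN; take 544.3 kN (rupture).
Governing: min(419.0, 544.3) = 419.0 kN → weld metal.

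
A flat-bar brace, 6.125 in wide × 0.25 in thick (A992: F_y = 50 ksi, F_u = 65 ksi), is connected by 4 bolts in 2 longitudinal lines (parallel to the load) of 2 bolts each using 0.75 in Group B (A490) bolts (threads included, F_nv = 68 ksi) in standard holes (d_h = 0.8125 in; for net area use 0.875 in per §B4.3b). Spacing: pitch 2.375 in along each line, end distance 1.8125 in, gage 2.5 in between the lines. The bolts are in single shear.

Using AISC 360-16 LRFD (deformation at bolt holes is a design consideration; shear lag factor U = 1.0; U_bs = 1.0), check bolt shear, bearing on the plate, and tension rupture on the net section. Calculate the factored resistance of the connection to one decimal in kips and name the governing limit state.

Bolt shear: A_b = π(0.75)²/4 = 0.44179 in². φR_n = 0.75 × 68 × 0.44179 × 4 × 1 = 90.1 kips.
Bearing (0.25 in plate, F_u = 65 ksi): end bolts L_c = 1.8125 − 0.8125/2 = 1.40625, R_n = min(1.2×1.40625×0.25×65, 2.4×0.75×0.25×65) = 27.422 kips/bolt; interior L_c = 2.375 − 0.8125 = 1.5625, R_n = 29.25 kips/bolt. φR_n = 0.75 × (2×27.422 + 2×29.25) = 85.0 kips.
Tension rupture (net): A_n = (6.125 − 2×0.875)×0.25 = 1.0938 in² (U = 1.0, A_e = A_n). φR_n = 0.75 × 65 × 1.0938 = 53.3 kips.
Governing: min(90.1, 85.0, 53.3) = 53.3 kips → net-section rupture.

53.3 kips (net-section rupture governs)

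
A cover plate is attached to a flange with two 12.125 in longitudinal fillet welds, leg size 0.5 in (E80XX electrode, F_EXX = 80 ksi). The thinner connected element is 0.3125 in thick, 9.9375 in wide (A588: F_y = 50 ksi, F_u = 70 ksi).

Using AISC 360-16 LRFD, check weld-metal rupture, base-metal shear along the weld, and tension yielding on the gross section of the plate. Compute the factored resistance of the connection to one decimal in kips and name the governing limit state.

Weld metal: throat = 0.707×0.5 = 0.3535 in, L = 2×12.125 = 24.25 in. φR_n = 0.75 × 0.6 × 80 × 0.3535 × 24.25 = 308.6 kips.
Base metal shear (0.3125 in plate): yield φR_n = 1.0×0.6×50×0.3125×24.25 = 227.3 kips; rupture φR_n = 0.75×0.6×70×0.3125×24.25 = 238.7 kips; take 227.3 kips (yield).
Tension yield (gross): A_g = 9.9375×0.3125 = 3.1055 in². φR_n = 0.90 × 50 × 3.1055 = 139.7 kips.
Governing: min(308.6, 227.3, 139.7) = 139.7 kips → gross-section yield.

139.7 kips (gross-section yield governs)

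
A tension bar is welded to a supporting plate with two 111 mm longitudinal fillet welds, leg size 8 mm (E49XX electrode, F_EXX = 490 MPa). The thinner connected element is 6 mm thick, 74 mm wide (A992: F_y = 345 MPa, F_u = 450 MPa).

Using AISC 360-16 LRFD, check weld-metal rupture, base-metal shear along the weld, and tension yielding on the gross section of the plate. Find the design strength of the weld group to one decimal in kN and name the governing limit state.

137.9 kN (gross-section yield governs)

Weld metal: throat = 0.707×8 = 5.656 mm, L = 2×111 = 222 mm. φR_n = 0.75 × 0.6 × 490 × 5.656 × 222 = 276.9 kN.
Base metal shear (6 mm plate): yield φR_n = 1.0×0.6×345×6×222 = 275.7 kN; rupture φR_n = 0.75×0.6×450×6×222 = 269.7 kN; take 269.7 kN (rupture).
Tension yield (gross): A_g = 74×6 = 444 mm². φR_n = 0.90 × 345 × 444 = 137.9 kN.
Governing: min(276.9, 269.7, 137.9) = 137.9 kN → gross-section yield.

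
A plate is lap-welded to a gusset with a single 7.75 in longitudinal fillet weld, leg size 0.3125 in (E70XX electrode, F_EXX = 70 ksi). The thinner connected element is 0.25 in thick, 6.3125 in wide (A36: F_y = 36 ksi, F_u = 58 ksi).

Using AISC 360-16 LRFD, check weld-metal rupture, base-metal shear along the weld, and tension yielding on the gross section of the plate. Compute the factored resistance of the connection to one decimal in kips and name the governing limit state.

41.9 kips (base-metal shear governs)

Weld metal: throat = 0.707×0.3125 = 0.22094 in, L = 7.75 in. φR_n = 0.75 × 0.6 × 70 × 0.22094 × 7.75 = 53.9 kips.
Base metal shear (0.25 in plate): yield φR_n = 1.0×0.6×36×0.25×7.75 = 41.9 kips; rupture φR_n = 0.75×0.6×58×0.25×7.75 = 50.6 kips; take 41.9 kips (yield).
Tension yield (gross): A_g = 6.3125×0.25 = 1.5781 in². φR_n = 0.90 × 36 × 1.5781 = 51.1 kips.
Governing: min(53.9, 41.9, 51.1) = 41.9 kips → base-metal shear.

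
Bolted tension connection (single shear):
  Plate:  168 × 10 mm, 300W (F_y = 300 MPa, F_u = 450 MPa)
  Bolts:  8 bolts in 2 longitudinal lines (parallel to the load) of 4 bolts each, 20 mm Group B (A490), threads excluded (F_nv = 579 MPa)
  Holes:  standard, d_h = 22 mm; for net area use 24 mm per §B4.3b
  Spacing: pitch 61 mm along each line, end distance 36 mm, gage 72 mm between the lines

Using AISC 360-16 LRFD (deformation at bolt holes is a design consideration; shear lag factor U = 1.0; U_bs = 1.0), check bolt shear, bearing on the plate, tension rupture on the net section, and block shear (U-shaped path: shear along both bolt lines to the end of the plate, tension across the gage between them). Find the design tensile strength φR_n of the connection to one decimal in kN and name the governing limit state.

Bolt shear: A_b = π(20)²/4 = 314.16 mm². φR_n = 0.75 × 579 × 314.16 × 8 × 1 = 1091.4 kN.
Bearing (10 mm plate, F_u = 450 MPa): end bolts L_c = 36 − 22/2 = 25, R_n = min(1.2×25×10×450, 2.4×20×10×450) = 135 kN/bolt; interior L_c = 61 − 22 = 39, R_n = 210.6 kN/bolt. φR_n = 0.75 × (2×135 + 6×210.6) = 1150.2 kN.
Tension rupture (net): A_n = (168 − 2×24)×10 = 1200 mm² (U = 1.0, A_e = A_n). φR_n = 0.75 × 450 × 1200 = 405.0 kN.
Block shear: shear path 2×[36+3×61] = 2×219 mm, A_gv = 4380, A_nv = 2×(219 − 3.5×24)×10 = 2700 mm²; tension across gage: (72 − 1×24)×10 = 480 mm². R_n = min(0.6×450×2700, 0.6×300×4380) + 1.0×450×480 = min(729, 788.4) + 216 = 945 kN. φR_n = 0.75 × 945 = 708.8 kN.
Governing: min(1091.4, 1150.2, 405.0, 708.8) = 405.0 kN → net-section rupture.

405.0 kN (net-section rupture governs)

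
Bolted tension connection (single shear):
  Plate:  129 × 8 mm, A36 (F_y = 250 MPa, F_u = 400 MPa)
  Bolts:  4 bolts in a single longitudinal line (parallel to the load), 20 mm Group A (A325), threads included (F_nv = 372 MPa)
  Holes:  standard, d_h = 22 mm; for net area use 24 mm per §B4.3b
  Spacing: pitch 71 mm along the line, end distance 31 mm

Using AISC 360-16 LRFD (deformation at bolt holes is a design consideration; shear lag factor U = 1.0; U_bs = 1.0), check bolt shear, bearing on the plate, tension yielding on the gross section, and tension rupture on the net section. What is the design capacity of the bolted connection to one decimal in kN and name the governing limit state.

232.2 kN (gross-section yield governs)

Bolt shear: A_b = π(20)²/4 = 314.16 mm². φR_n = 0.75 × 372 × 314.16 × 4 × 1 = 350.6 kN.
Bearing (8 mm plate, F_u = 400 MPa): end bolts L_c = 31 − 22/2 = 20, R_n = min(1.2×20×8×400, 2.4×20×8×400) = 76.8 kN/bolt; interior L_c = 71 − 22 = 49, R_n = 153.6 kN/bolt. φR_n = 0.75 × (1×76.8 + 3×153.6) = 403.2 kN.
Tension yield (gross): A_g = 129×8 = 1032 mm². φR_n = 0.90 × 250 × 1032 = 232.2 kN.
Tension rupture (net): A_n = (129 − 1×24)×8 = 840 mm² (U = 1.0, A_e = A_n). φR_n = 0.75 × 400 × 840 = 252.0 kN.
Governing: min(350.6, 403.2, 232.2, 252.0) = 232.2 kN → gross-section yield.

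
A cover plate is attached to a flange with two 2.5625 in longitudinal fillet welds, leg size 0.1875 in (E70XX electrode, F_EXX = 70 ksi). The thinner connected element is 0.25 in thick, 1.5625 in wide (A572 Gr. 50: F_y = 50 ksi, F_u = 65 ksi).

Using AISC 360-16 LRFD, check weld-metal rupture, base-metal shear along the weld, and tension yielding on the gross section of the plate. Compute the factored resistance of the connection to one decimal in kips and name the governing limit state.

Weld metal: throat = 0.707×0.1875 = 0.13256 in, L = 2×2.5625 = 5.125 in. φR_n = 0.75 × 0.6 × 70 × 0.13256 × 5.125 = 21.4 kips.
Base metal shear (0.25 in plate): yield φR_n = 1.0×0.6×50×0.25×5.125 = 38.4 kips; rupture φR_n = 0.75×0.6×65×0.25×5.125 = 37.5 kips; take 37.5 kips (rupture).
Tension yield (gross): A_g = 1.5625×0.25 = 0.39063 in². φR_n = 0.90 × 50 × 0.39063 = 17.6 kips.
Governing: min(21.4, 37.5, 17.6) = 17.6 kips → gross-section yield.

17.6 kips (gross-section yield governs)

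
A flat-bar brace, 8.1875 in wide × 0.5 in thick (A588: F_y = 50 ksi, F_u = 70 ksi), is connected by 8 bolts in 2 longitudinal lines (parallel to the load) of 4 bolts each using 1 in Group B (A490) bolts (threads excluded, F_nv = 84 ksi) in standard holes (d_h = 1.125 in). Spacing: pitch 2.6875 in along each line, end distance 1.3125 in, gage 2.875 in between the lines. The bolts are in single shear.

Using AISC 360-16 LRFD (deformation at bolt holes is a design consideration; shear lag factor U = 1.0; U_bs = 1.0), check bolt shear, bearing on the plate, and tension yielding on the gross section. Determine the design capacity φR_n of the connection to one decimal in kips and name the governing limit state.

Bolt shear: A_b = π(1)²/4 = 0.7854 in². φR_n = 0.75 × 84 × 0.7854 × 8 × 1 = 395.8 kips.
Bearing (0.5 in plate, F_u = 70 ksi): end bolts L_c = 1.3125 − 1.125/2 = 0.75, R_n = min(1.2×0.75×0.5×70, 2.4×1×0.5×70) = 31.5 kips/bolt; interior L_c = 2.6875 − 1.125 = 1.5625, R_n = 65.625 kips/bolt. φR_n = 0.75 × (2×31.5 + 6×65.625) = 342.6 kips.
Tension yield (gross): A_g = 8.1875×0.5 = 4.0938 in². φR_n = 0.90 × 50 × 4.0938 = 184.2 kips.
Governing: min(395.8, 342.6, 184.2) = 184.2 kips → gross-section yield.

184.2 kips (gross-section yield governs)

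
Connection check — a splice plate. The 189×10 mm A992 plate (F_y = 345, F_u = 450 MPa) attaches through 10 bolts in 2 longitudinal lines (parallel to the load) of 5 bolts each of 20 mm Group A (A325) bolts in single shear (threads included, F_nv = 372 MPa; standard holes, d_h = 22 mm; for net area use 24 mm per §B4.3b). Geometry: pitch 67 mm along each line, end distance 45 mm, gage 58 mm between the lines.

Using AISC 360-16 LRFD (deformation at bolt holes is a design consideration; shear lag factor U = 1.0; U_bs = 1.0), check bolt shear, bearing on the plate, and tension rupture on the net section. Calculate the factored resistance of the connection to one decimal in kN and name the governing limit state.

Bolt shear: A_b = π(20)²/4 = 314.16 mm². φR_n = 0.75 × 372 × 314.16 × 10 × 1 = 876.5 kN.
Bearing (10 mm plate, F_u = 450 MPa): end bolts L_c = 45 − 22/2 = 34, R_n = min(1.2×34×10×450, 2.4×20×10×450) = 183.6 kN/bolt; interior L_c = 67 − 22 = 45, R_n = 216 kN/bolt. φR_n = 0.75 × (2×183.6 + 8×216) = 1571.4 kN.
Tension rupture (net): A_n = (189 − 2×24)×10 = 1410 mm² (U = 1.0, A_e = A_n). φR_n = 0.75 × 450 × 1410 = 475.9 kN.
Governing: min(876.5, 1571.4, 475.9) = 475.9 kN → net-section rupture.

475.9 kN (net-section rupture governs)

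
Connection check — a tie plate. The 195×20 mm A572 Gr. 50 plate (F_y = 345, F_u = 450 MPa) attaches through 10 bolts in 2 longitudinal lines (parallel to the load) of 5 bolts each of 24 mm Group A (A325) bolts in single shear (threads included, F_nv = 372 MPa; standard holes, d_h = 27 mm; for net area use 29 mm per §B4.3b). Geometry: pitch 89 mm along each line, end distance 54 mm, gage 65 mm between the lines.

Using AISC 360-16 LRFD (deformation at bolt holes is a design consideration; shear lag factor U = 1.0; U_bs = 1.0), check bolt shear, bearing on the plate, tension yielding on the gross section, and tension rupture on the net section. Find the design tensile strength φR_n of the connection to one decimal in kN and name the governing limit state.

924.8 kN (net-section rupture governs)

Bolt shear: A_b = π(24)²/4 = 452.39 mm². φR_n = 0.75 × 372 × 452.39 × 10 × 1 = 1262.2 kN.
Bearing (20 mm plate, F_u = 450 MPa): end bolts L_c = 54 − 27/2 = 40.5, R_n = min(1.2×40.5×20×450, 2.4×24×20×450) = 437.4 kN/bolt; interior L_c = 89 − 27 = 62, R_n = 518.4 kN/bolt. φR_n = 0.75 × (2×437.4 + 8×518.4) = 3766.5 kN.
Tension yield (gross): A_g = 195×20 = 3900 mm². φR_n = 0.90 × 345 × 3900 = 1211.0 kN.
Tension rupture (net): A_n = (195 − 2×29)×20 = 2740 mm² (U = 1.0, A_e = A_n). φR_n = 0.75 × 450 × 2740 = 924.8 kN.
Governing: min(1262.2, 3766.5, 1211.0, 924.8) = 924.8 kN → net-section rupture.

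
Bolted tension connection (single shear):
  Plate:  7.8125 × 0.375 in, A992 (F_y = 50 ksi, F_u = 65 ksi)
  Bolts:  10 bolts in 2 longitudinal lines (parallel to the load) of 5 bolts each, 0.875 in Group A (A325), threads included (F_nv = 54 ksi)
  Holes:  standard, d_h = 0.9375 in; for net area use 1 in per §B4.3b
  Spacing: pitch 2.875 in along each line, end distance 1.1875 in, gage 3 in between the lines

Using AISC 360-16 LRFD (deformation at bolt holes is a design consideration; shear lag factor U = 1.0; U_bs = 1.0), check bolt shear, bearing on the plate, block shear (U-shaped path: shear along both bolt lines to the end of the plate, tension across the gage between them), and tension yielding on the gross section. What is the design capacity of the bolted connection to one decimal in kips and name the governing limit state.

Bolt shear: A_b = π(0.875)²/4 = 0.60132 in². φR_n = 0.75 × 54 × 0.60132 × 10 × 1 = 243.5 kips.
Bearing (0.375 in plate, F_u = 65 ksi): end bolts L_c = 1.1875 − 0.9375/2 = 0.71875, R_n = min(1.2×0.71875×0.375×65, 2.4×0.875×0.375×65) = 21.023 kips/bolt; interior L_c = 2.875 − 0.9375 = 1.9375, R_n = 51.188 kips/bolt. φR_n = 0.75 × (2×21.023 + 8×51.188) = 338.7 kips.
Block shear: shear path 2×[1.1875+4×2.875] = 2×12.6875 in, A_gv = 9.5156, A_nv = 2×(12.6875 − 4.5×1)×0.375 = 6.1406 in²; tension across gage: (3 − 1×1)×0.375 = 0.75 in². R_n = min(0.6×65×6.1406, 0.6×50×9.5156) + 1.0×65×0.75 = min(239.48, 285.47) + 48.75 = 288.23 kips. φR_n = 0.75 × 288.23 = 216.2 kips.
Tension yield (gross): A_g = 7.8125×0.375 = 2.9297 in². φR_n = 0.90 × 50 × 2.9297 = 131.8 kips.
Governing: min(243.5, 338.7, 216.2, 131.8) = 131.8 kips → gross-section yield.

131.8 kips (gross-section yield governs)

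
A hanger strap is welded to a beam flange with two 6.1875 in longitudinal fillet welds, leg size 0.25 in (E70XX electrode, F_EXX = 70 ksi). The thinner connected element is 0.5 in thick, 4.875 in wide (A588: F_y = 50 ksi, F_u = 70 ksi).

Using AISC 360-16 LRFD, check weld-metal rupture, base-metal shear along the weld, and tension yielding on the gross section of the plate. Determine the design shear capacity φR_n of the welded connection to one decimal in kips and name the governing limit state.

68.9 kips (weld metal governs)

Weld metal: throat = 0.707×0.25 = 0.17675 in, L = 2×6.1875 = 12.375 in. φR_n = 0.75 × 0.6 × 70 × 0.17675 × 12.375 = 68.9 kips.
Base metal shear (0.5 in plate): yield φR_n = 1.0×0.6×50×0.5×12.375 = 185.6 kips; rupture φR_n = 0.75×0.6×70×0.5×12.375 = 194.9 kips; take 185.6 kips (yield).
Tension yield (gross): A_g = 4.875×0.5 = 2.4375 in². φR_n = 0.90 × 50 × 2.4375 = 109.7 kips.
Governing: min(68.9, 185.6, 109.7) = 68.9 kips → weld metal.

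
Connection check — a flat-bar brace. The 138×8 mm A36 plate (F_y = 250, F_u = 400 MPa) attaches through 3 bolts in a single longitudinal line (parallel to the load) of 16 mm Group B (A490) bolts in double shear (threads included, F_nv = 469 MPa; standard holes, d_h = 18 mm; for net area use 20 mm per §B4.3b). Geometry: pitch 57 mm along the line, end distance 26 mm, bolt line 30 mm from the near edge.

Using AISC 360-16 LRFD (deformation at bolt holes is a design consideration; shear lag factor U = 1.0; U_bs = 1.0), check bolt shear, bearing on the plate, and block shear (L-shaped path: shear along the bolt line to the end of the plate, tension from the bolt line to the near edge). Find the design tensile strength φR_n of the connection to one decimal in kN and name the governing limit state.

174.0 kN (block shear governs)

Bolt shear: A_b = π(16)²/4 = 201.06 mm². φR_n = 0.75 × 469 × 201.06 × 3 × 2 = 424.3 kN.
Bearing (8 mm plate, F_u = 400 MPa): end bolts L_c = 26 − 18/2 = 17, R_n = min(1.2×17×8×400, 2.4×16×8×400) = 65.28 kN/bolt; interior L_c = 57 − 18 = 39, R_n = 122.88 kN/bolt. φR_n = 0.75 × (1×65.28 + 2×122.88) = 233.3 kN.
Block shear: shear path 1×[26+2×57] = 1×140 mm, A_gv = 1120, A_nv = 1×(140 − 2.5×20)×8 = 720 mm²; tension to near edge: (30 − 0.5×20)×8 = 160 mm². R_n = min(0.6×400×720, 0.6×250×1120) + 1.0×400×160 = min(172.8, 168) + 64 = 232 kN. φR_n = 0.75 × 232 = 174.0 kN.
Governing: min(424.3, 233.3, 174.0) = 174.0 kN → block shear.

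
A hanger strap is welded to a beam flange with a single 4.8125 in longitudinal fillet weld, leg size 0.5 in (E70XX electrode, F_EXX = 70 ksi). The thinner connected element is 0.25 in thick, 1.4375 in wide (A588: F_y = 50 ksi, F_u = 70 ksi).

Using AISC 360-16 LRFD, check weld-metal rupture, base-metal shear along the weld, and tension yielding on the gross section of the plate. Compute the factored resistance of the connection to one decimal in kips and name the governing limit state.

16.2 kips (gross-section yield governs)

Weld metal: throat = 0.707×0.5 = 0.3535 in, L = 4.8125 in. φR_n = 0.75 × 0.6 × 70 × 0.3535 × 4.8125 = 53.6 kips.
Base metal shear (0.25 in plate): yield φR_n = 1.0×0.6×50×0.25×4.8125 = 36.1 kips; rupture φR_n = 0.75×0.6×70×0.25×4.8125 = 37.9 kips; take 36.1 kips (yield).
Tension yield (gross): A_g = 1.4375×0.25 = 0.35938 in². φR_n = 0.90 × 50 × 0.35938 = 16.2 kips.
Governing: min(53.6, 36.1, 16.2) = 16.2 kips → gross-section yield.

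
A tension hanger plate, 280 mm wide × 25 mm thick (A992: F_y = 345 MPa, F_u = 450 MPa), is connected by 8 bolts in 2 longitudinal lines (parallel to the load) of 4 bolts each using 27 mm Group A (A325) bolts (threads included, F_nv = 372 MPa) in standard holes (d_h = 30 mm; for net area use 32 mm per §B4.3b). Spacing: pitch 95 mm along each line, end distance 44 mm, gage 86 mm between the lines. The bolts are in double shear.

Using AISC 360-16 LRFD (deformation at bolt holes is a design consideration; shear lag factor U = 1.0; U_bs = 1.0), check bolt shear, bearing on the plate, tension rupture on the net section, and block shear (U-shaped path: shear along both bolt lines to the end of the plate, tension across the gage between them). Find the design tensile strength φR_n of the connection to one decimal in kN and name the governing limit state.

1822.5 kN (net-section rupture governs)

Bolt shear: A_b = π(27)²/4 = 572.56 mm². φR_n = 0.75 × 372 × 572.56 × 8 × 2 = 2555.9 kN.
Bearing (25 mm plate, F_u = 450 MPa): end bolts L_c = 44 − 30/2 = 29, R_n = min(1.2×29×25×450, 2.4×27×25×450) = 391.5 kN/bolt; interior L_c = 95 − 30 = 65, R_n = 729 kN/bolt. φR_n = 0.75 × (2×391.5 + 6×729) = 3867.8 kN.
Tension rupture (net): A_n = (280 − 2×32)×25 = 5400 mm² (U = 1.0, A_e = A_n). φR_n = 0.75 × 450 × 5400 = 1822.5 kN.
Block shear: shear path 2×[44+3×95] = 2×329 mm, A_gv = 16450, A_nv = 2×(329 − 3.5×32)×25 = 10850 mm²; tension across gage: (86 − 1×32)×25 = 1350 mm². R_n = min(0.6×450×10850, 0.6×345×16450) + 1.0×450×1350 = min(2929.5, 3405.2) + 607.5 = 3537 kN. φR_n = 0.75 × 3537 = 2652.8 kN.
Governing: min(2555.9, 3867.8, 1822.5, 2652.8) = 1822.5 kN → net-section rupture.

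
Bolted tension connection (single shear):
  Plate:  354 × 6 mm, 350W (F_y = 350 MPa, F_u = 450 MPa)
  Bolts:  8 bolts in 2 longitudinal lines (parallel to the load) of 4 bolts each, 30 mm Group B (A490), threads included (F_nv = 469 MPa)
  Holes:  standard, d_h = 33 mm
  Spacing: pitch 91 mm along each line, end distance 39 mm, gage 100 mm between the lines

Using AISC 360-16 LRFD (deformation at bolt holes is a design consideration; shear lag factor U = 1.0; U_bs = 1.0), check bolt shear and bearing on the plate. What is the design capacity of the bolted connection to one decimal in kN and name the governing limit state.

955.0 kN (bearing governs)

Bolt shear: A_b = π(30)²/4 = 706.86 mm². φR_n = 0.75 × 469 × 706.86 × 8 × 1 = 1989.1 kN.
Bearing (6 mm plate, F_u = 450 MPa): end bolts L_c = 39 − 33/2 = 22.5, R_n = min(1.2×22.5×6×450, 2.4×30×6×450) = 72.9 kN/bolt; interior L_c = 91 − 33 = 58, R_n = 187.92 kN/bolt. φR_n = 0.75 × (2×72.9 + 6×187.92) = 955.0 kN.
Governing: min(1989.1, 955.0) = 955.0 kN → bearing.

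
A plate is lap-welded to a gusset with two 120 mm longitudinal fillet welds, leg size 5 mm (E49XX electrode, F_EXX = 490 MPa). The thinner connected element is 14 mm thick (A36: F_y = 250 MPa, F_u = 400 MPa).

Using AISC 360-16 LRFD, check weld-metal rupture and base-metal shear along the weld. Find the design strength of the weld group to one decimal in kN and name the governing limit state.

187.1 kN (weld metal governs)

Weld metal: throat = 0.707×5 = 3.535 mm, L = 2×120 = 240 mm. φR_n = 0.75 × 0.6 × 490 × 3.535 × 240 = 187.1 kN.
Base metal shear (14 mm plate): yield φR_n = 1.0×0.6×250×14×240 = 504.0 kN; rupture φR_n = 0.75×0.6×400×14×240 = 604.8 kN; take 504.0 kN (yield).
Governing: min(187.1, 504.0) = 187.1 kN → weld metal.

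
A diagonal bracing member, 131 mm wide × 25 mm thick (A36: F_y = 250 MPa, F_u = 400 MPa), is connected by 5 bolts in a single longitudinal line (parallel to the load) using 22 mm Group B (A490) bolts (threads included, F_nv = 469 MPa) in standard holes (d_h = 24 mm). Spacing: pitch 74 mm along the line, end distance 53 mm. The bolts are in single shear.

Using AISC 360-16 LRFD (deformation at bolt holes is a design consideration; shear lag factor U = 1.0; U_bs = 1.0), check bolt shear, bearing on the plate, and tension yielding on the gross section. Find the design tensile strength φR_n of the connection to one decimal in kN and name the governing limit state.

Bolt shear: A_b = π(22)²/4 = 380.13 mm². φR_n = 0.75 × 469 × 380.13 × 5 × 1 = 668.6 kN.
Bearing (25 mm plate, F_u = 400 MPa): end bolts L_c = 53 − 24/2 = 41, R_n = min(1.2×41×25×400, 2.4×22×25×400) = 492 kN/bolt; interior L_c = 74 − 24 = 50, R_n = 528 kN/bolt. φR_n = 0.75 × (1×492 + 4×528) = 1953.0 kN.
Tension yield (gross): A_g = 131×25 = 3275 mm². φR_n = 0.90 × 250 × 3275 = 736.9 kN.
Governing: min(668.6, 1953.0, 736.9) = 668.6 kN → bolt shear.

668.6 kN (bolt shear governs)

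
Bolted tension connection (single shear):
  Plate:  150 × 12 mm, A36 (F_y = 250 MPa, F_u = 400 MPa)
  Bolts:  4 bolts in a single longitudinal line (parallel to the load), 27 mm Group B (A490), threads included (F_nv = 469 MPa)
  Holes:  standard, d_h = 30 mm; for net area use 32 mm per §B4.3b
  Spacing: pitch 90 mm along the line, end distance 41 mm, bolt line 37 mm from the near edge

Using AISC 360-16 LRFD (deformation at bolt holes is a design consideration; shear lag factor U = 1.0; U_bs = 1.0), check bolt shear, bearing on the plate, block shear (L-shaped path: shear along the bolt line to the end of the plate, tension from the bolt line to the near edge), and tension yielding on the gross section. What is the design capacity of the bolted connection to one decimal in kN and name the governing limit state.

Bolt shear: A_b = π(27)²/4 = 572.56 mm². φR_n = 0.75 × 469 × 572.56 × 4 × 1 = 805.6 kN.
Bearing (12 mm plate, F_u = 400 MPa): end bolts L_c = 41 − 30/2 = 26, R_n = min(1.2×26×12×400, 2.4×27×12×400) = 149.76 kN/bolt; interior L_c = 90 − 30 = 60, R_n = 311.04 kN/bolt. φR_n = 0.75 × (1×149.76 + 3×311.04) = 812.2 kN.
Block shear: shear path 1×[41+3×90] = 1×311 mm, A_gv = 3732, A_nv = 1×(311 − 3.5×32)×12 = 2388 mm²; tension to near edge: (37 − 0.5×32)×12 = 252 mm². R_n = min(0.6×400×2388, 0.6×250×3732) + 1.0×400×252 = min(573.12, 559.8) + 100.8 = 660.6 kN. φR_n = 0.75 × 660.6 = 495.5 kN.
Tension yield (gross): A_g = 150×12 = 1800 mm². φR_n = 0.90 × 250 × 1800 = 405.0 kN.
Governing: min(805.6, 812.2, 495.5, 405.0) = 405.0 kN → gross-section yield.

405.0 kN (gross-section yield governs)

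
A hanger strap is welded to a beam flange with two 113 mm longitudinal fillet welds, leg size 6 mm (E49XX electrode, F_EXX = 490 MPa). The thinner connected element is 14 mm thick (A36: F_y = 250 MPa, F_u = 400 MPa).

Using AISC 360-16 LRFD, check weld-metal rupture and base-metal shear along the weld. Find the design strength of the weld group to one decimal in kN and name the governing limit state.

211.4 kN (weld metal governs)

Weld metal: throat = 0.707×6 = 4.242 mm, L = 2×113 = 226 mm. φR_n = 0.75 × 0.6 × 490 × 4.242 × 226 = 211.4 kN.
Base metal shear (14 mm plate): yield φR_n = 1.0×0.6×250×14×226 = 474.6 kN; rupture φR_n = 0.75×0.6×400×14×226 = 569.5 kN; take 474.6 kN (yield).
Governing: min(211.4, 474.6) = 211.4 kN → weld metal.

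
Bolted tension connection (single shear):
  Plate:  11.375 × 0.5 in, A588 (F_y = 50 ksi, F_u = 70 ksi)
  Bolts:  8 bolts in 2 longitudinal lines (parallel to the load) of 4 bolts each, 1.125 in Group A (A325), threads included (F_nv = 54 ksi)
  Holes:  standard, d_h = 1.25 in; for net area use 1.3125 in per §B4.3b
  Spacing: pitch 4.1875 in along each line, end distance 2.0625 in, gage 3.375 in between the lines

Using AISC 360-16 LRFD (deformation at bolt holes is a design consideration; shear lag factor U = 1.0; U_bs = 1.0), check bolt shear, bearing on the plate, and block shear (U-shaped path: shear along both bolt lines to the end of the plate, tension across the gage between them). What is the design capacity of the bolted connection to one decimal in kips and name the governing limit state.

Bolt shear: A_b = π(1.125)²/4 = 0.99402 in². φR_n = 0.75 × 54 × 0.99402 × 8 × 1 = 322.1 kips.
Bearing (0.5 in plate, F_u = 70 ksi): end bolts L_c = 2.0625 − 1.25/2 = 1.4375, R_n = min(1.2×1.4375×0.5×70, 2.4×1.125×0.5×70) = 60.375 kips/bolt; interior L_c = 4.1875 − 1.25 = 2.9375, R_n = 94.5 kips/bolt. φR_n = 0.75 × (2×60.375 + 6×94.5) = 515.8 kips.
Block shear: shear path 2×[2.0625+3×4.1875] = 2×14.625 in, A_gv = 14.625, A_nv = 2×(14.625 − 3.5×1.3125)×0.5 = 10.031 in²; tension across gage: (3.375 − 1×1.3125)×0.5 = 1.0313 in². R_n = min(0.6×70×10.031, 0.6×50×14.625) + 1.0×70×1.0313 = min(421.3, 438.75) + 72.191 = 493.49 kips. φR_n = 0.75 × 493.49 = 370.1 kips.
Governing: min(322.1, 515.8, 370.1) = 322.1 kips → bolt shear.

322.1 kips (bolt shear governs)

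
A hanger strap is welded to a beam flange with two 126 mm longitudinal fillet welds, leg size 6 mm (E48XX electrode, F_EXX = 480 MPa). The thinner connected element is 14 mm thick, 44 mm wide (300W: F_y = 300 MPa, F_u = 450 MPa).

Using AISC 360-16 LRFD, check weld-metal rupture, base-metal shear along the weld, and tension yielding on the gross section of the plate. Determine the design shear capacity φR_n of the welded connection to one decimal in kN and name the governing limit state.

166.3 kN (gross-section yield governs)

Weld metal: throat = 0.707×6 = 4.242 mm, L = 2×126 = 252 mm. φR_n = 0.75 × 0.6 × 480 × 4.242 × 252 = 230.9 kN.
Base metal shear (14 mm plate): yield φR_n = 1.0×0.6×300×14×252 = 635.0 kN; rupture φR_n = 0.75×0.6×450×14×252 = 714.4 kN; take 635.0 kN (yield).
Tension yield (gross): A_g = 44×14 = 616 mm². φR_n = 0.90 × 300 × 616 = 166.3 kN.
Governing: min(230.9, 635.0, 166.3) = 166.3 kN → gross-section yield.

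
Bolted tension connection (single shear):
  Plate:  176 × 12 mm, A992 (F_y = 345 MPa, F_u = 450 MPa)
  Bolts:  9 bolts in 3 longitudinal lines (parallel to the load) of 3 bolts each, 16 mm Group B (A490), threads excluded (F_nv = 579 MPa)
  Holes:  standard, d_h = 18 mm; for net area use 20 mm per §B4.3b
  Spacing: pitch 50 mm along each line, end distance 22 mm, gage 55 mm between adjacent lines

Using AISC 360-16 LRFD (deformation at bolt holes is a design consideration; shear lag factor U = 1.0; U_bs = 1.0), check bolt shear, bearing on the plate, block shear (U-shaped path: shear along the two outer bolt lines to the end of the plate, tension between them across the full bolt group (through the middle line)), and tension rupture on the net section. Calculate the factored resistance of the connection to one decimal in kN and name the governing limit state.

Bolt shear: A_b = π(16)²/4 = 201.06 mm². φR_n = 0.75 × 579 × 201.06 × 9 × 1 = 785.8 kN.
Bearing (12 mm plate, F_u = 450 MPa): end bolts L_c = 22 − 18/2 = 13, R_n = min(1.2×13×12×450, 2.4×16×12×450) = 84.24 kN/bolt; interior L_c = 50 − 18 = 32, R_n = 207.36 kN/bolt. φR_n = 0.75 × (3×84.24 + 6×207.36) = 1122.7 kN.
Block shear: shear path 2×[22+2×50] = 2×122 mm, A_gv = 2928, A_nv = 2×(122 − 2.5×20)×12 = 1728 mm²; tension across gage: (110 − 2×20)×12 = 840 mm². R_n = min(0.6×450×1728, 0.6×345×2928) + 1.0×450×840 = min(466.56, 606.1) + 378 = 844.56 kN. φR_n = 0.75 × 844.56 = 633.4 kN.
Tension rupture (net): A_n = (176 − 3×20)×12 = 1392 mm² (U = 1.0, A_e = A_n). φR_n = 0.75 × 450 × 1392 = 469.8 kN.
Governing: min(785.8, 1122.7, 633.4, 469.8) = 469.8 kN → net-section rupture.

469.8 kN (net-section rupture governs)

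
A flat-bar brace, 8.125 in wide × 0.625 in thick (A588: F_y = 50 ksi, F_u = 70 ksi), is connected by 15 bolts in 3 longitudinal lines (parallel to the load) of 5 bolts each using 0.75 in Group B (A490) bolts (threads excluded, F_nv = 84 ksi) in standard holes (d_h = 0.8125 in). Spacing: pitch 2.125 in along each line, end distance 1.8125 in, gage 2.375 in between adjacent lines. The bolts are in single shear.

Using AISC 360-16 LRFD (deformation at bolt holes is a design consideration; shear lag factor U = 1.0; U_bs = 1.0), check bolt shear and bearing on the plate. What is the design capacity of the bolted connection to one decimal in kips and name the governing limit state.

Bolt shear: A_b = π(0.75)²/4 = 0.44179 in². φR_n = 0.75 × 84 × 0.44179 × 15 × 1 = 417.5 kips.
Bearing (0.625 in plate, F_u = 70 ksi): end bolts L_c = 1.8125 − 0.8125/2 = 1.40625, R_n = min(1.2×1.40625×0.625×70, 2.4×0.75×0.625×70) = 73.828 kips/bolt; interior L_c = 2.125 − 0.8125 = 1.3125, R_n = 68.906 kips/bolt. φR_n = 0.75 × (3×73.828 + 12×68.906) = 786.3 kips.
Governing: min(417.5, 786.3) = 417.5 kips → bolt shear.

417.5 kips (bolt shear governs)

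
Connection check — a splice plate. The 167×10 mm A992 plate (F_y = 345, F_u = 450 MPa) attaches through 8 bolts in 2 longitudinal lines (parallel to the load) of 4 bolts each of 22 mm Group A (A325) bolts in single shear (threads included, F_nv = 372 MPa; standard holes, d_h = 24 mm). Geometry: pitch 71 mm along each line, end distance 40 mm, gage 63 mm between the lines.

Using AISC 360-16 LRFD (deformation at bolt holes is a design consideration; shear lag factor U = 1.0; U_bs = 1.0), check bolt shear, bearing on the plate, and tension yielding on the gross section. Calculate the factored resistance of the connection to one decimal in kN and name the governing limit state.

Bolt shear: A_b = π(22)²/4 = 380.13 mm². φR_n = 0.75 × 372 × 380.13 × 8 × 1 = 848.5 kN.
Bearing (10 mm plate, F_u = 450 MPa): end bolts L_c = 40 − 24/2 = 28, R_n = min(1.2×28×10×450, 2.4×22×10×450) = 151.2 kN/bolt; interior L_c = 71 − 24 = 47, R_n = 237.6 kN/bolt. φR_n = 0.75 × (2×151.2 + 6×237.6) = 1296.0 kN.
Tension yield (gross): A_g = 167×10 = 1670 mm². φR_n = 0.90 × 345 × 1670 = 518.5 kN.
Governing: min(848.5, 1296.0, 518.5) = 518.5 kN → gross-section yield.

518.5 kN (gross-section yield governs)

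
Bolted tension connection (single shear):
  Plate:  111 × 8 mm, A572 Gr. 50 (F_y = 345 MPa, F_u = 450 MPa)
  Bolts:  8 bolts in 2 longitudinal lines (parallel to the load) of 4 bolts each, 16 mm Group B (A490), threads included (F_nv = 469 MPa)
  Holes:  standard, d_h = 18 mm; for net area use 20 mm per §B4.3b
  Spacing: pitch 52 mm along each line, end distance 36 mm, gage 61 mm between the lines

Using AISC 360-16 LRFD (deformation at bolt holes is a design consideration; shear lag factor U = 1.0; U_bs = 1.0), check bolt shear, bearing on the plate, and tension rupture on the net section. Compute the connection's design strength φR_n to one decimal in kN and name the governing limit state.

Bolt shear: A_b = π(16)²/4 = 201.06 mm². φR_n = 0.75 × 469 × 201.06 × 8 × 1 = 565.8 kN.
Bearing (8 mm plate, F_u = 450 MPa): end bolts L_c = 36 − 18/2 = 27, R_n = min(1.2×27×8×450, 2.4×16×8×450) = 116.64 kN/bolt; interior L_c = 52 − 18 = 34, R_n = 138.24 kN/bolt. φR_n = 0.75 × (2×116.64 + 6×138.24) = 797.0 kN.
Tension rupture (net): A_n = (111 − 2×20)×8 = 568 mm² (U = 1.0, A_e = A_n). φR_n = 0.75 × 450 × 568 = 191.7 kN.
Governing: min(565.8, 797.0, 191.7) = 191.7 kN → net-section rupture.

191.7 kN (net-section rupture governs)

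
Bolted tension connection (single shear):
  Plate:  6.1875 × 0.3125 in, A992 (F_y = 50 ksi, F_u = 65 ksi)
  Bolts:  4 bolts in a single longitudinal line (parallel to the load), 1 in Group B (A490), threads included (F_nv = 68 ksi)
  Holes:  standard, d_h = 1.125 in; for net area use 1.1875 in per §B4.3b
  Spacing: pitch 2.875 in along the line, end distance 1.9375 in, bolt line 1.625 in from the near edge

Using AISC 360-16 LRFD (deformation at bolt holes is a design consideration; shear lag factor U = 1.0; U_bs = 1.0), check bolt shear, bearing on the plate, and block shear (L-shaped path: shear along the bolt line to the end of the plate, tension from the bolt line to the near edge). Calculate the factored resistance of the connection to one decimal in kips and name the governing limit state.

74.3 kips (block shear governs)

Bolt shear: A_b = π(1)²/4 = 0.7854 in². φR_n = 0.75 × 68 × 0.7854 × 4 × 1 = 160.2 kips.
Bearing (0.3125 in plate, F_u = 65 ksi): end bolts L_c = 1.9375 − 1.125/2 = 1.375, R_n = min(1.2×1.375×0.3125×65, 2.4×1×0.3125×65) = 33.516 kips/bolt; interior L_c = 2.875 − 1.125 = 1.75, R_n = 42.656 kips/bolt. φR_n = 0.75 × (1×33.516 + 3×42.656) = 121.1 kips.
Block shear: shear path 1×[1.9375+3×2.875] = 1×10.5625 in, A_gv = 3.3008, A_nv = 1×(10.5625 − 3.5×1.1875)×0.3125 = 2.002 in²; tension to near edge: (1.625 − 0.5×1.1875)×0.3125 = 0.32227 in². R_n = min(0.6×65×2.002, 0.6×50×3.3008) + 1.0×65×0.32227 = min(78.078, 99.024) + 20.948 = 99.026 kips. φR_n = 0.75 × 99.026 = 74.3 kips.
Governing: min(160.2, 121.1, 74.3) = 74.3 kips → block shear.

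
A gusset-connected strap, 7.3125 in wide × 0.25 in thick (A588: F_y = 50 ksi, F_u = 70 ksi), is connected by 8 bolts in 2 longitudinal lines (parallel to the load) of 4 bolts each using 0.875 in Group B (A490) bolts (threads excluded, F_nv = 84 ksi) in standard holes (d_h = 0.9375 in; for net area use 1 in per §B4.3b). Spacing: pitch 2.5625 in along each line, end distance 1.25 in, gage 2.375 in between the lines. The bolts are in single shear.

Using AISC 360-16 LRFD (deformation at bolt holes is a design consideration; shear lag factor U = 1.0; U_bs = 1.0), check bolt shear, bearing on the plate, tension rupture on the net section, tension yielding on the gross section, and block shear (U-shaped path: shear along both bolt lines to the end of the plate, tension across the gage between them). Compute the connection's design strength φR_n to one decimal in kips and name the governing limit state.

69.7 kips (net-section rupture governs)

Bolt shear: A_b = π(0.875)²/4 = 0.60132 in². φR_n = 0.75 × 84 × 0.60132 × 8 × 1 = 303.1 kips.
Bearing (0.25 in plate, F_u = 70 ksi): end bolts L_c = 1.25 − 0.9375/2 = 0.78125, R_n = min(1.2×0.78125×0.25×70, 2.4×0.875×0.25×70) = 16.406 kips/bolt; interior L_c = 2.5625 − 0.9375 = 1.625, R_n = 34.125 kips/bolt. φR_n = 0.75 × (2×16.406 + 6×34.125) = 178.2 kips.
Tension rupture (net): A_n = (7.3125 − 2×1)×0.25 = 1.3281 in² (U = 1.0, A_e = A_n). φR_n = 0.75 × 70 × 1.3281 = 69.7 kips.
Tension yield (gross): A_g = 7.3125×0.25 = 1.8281 in². φR_n = 0.90 × 50 × 1.8281 = 82.3 kips.
Block shear: shear path 2×[1.25+3×2.5625] = 2×8.9375 in, A_gv = 4.4688, A_nv = 2×(8.9375 − 3.5×1)×0.25 = 2.7188 in²; tension across gage: (2.375 − 1×1)×0.25 = 0.34375 in². R_n = min(0.6×70×2.7188, 0.6×50×4.4688) + 1.0×70×0.34375 = min(114.19, 134.06) + 24.063 = 138.25 kips. φR_n = 0.75 × 138.25 = 103.7 kips.
Governing: min(303.1, 178.2, 69.7, 82.3, 103.7) = 69.7 kips → net-section rupture.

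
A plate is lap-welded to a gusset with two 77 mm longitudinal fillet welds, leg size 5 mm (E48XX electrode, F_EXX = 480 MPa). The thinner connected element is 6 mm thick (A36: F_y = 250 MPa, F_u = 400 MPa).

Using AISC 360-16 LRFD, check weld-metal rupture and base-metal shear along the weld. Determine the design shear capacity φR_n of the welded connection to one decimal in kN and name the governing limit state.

117.6 kN (weld metal governs)

Weld metal: throat = 0.707×5 = 3.535 mm, L = 2×77 = 154 mm. φR_n = 0.75 × 0.6 × 480 × 3.535 × 154 = 117.6 kN.
Base metal shear (6 mm plate): yield φR_n = 1.0×0.6×250×6×154 = 138.6 kN; rupture φR_n = 0.75×0.6×400×6×154 = 166.3 kN; take 138.6 kN (yield).
Governing: min(117.6, 138.6) = 117.6 kN → weld metal.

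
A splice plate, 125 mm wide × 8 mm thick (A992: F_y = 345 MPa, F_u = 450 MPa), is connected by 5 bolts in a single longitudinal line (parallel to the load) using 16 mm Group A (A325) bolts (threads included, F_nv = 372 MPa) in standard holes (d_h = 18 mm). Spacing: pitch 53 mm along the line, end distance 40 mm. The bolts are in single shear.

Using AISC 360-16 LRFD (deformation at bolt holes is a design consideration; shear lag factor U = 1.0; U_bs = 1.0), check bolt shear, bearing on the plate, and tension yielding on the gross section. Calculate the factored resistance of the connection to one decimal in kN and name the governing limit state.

280.5 kN (bolt shear governs)

Bolt shear: A_b = π(16)²/4 = 201.06 mm². φR_n = 0.75 × 372 × 201.06 × 5 × 1 = 280.5 kN.
Bearing (8 mm plate, F_u = 450 MPa): end bolts L_c = 40 − 18/2 = 31, R_n = min(1.2×31×8×450, 2.4×16×8×450) = 133.92 kN/bolt; interior L_c = 53 − 18 = 35, R_n = 138.24 kN/bolt. φR_n = 0.75 × (1×133.92 + 4×138.24) = 515.2 kN.
Tension yield (gross): A_g = 125×8 = 1000 mm². φR_n = 0.90 × 345 × 1000 = 310.5 kN.
Governing: min(280.5, 515.2, 310.5) = 280.5 kN → bolt shear.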